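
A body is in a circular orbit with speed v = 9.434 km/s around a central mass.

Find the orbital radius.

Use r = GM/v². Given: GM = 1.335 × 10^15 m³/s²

Convert to SI: v = 9.434 km/s = 9434 m/s.
For a circular orbit, v² = GM / r, so r = GM / v².
r = 1.335e+15 / (9434)² m ≈ 1.5e+07 m = 15 Mm.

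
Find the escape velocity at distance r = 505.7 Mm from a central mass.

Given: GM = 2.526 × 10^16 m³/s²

Convert to SI: r = 505.7 Mm = 5.057e+08 m.
Escape velocity comes from setting total energy to zero: ½v² − GM/r = 0 ⇒ v_esc = √(2GM / r).
v_esc = √(2 · 2.526e+16 / 5.057e+08) m/s ≈ 9995 m/s = 9.995 km/s.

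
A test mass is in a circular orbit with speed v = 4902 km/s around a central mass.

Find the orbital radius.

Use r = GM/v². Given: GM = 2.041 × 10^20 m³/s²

Convert to SI: v = 4902 km/s = 4.902e+06 m/s.
For a circular orbit, v² = GM / r, so r = GM / v².
r = 2.041e+20 / (4.902e+06)² m ≈ 8.494e+06 m = 8.494 × 10^6 m.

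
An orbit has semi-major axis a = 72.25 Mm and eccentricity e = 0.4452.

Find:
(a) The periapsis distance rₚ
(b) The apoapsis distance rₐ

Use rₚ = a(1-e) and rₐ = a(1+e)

Convert to SI: a = 72.25 Mm = 7.225e+07 m.
(a) rₚ = a(1 − e) = 7.225e+07 · (1 − 0.4452) = 7.225e+07 · 0.5548 ≈ 4.008e+07 m = 40.08 Mm.
(b) rₐ = a(1 + e) = 7.225e+07 · (1 + 0.4452) = 7.225e+07 · 1.4452 ≈ 1.044e+08 m = 104.4 Mm.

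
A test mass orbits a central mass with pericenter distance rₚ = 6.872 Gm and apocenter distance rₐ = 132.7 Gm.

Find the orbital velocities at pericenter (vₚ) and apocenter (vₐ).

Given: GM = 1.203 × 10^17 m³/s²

Convert to SI: rₚ = 6.872 Gm = 6.872e+09 m; rₐ = 132.7 Gm = 1.327e+11 m.
Use the vis-viva equation v² = GM(2/r − 1/a) with a = (rₚ + rₐ)/2 = (6.872e+09 + 1.327e+11)/2 = 6.9786e+10 m.
vₚ = √(GM · (2/rₚ − 1/a)) = √(1.203e+17 · (2/6.872e+09 − 1/6.9786e+10)) m/s ≈ 5770 m/s = 5.77 km/s.
vₐ = √(GM · (2/rₐ − 1/a)) = √(1.203e+17 · (2/1.327e+11 − 1/6.9786e+10)) m/s ≈ 298.8 m/s = 298.8 m/s.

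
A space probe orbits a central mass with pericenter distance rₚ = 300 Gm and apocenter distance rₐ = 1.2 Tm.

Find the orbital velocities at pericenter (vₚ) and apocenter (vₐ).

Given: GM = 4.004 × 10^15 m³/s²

Convert to SI: rₚ = 300 Gm = 3e+11 m; rₐ = 1.2 Tm = 1.2e+12 m.
Use the vis-viva equation v² = GM(2/r − 1/a) with a = (rₚ + rₐ)/2 = (3e+11 + 1.2e+12)/2 = 7.5e+11 m.
vₚ = √(GM · (2/rₚ − 1/a)) = √(4.004e+15 · (2/3e+11 − 1/7.5e+11)) m/s ≈ 146.1 m/s = 146.1 m/s.
vₐ = √(GM · (2/rₐ − 1/a)) = √(4.004e+15 · (2/1.2e+12 − 1/7.5e+11)) m/s ≈ 36.53 m/s = 36.53 m/s.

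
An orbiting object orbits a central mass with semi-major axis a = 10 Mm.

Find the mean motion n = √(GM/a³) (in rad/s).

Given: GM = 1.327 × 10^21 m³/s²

Convert to SI: a = 10 Mm = 1e+07 m.
n = √(GM / a³).
n = √(1.327e+21 / (1e+07)³) rad/s ≈ 1.152 rad/s.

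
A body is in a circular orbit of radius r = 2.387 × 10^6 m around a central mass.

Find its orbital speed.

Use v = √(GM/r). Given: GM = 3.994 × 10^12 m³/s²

For a circular orbit, gravity supplies the centripetal force, so v = √(GM / r).
v = √(3.994e+12 / 2.387e+06) m/s ≈ 1294 m/s = 1.294 km/s.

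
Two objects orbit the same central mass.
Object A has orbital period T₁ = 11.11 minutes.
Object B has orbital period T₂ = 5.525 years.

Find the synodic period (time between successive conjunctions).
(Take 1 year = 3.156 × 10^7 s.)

Convert to SI: T₁ = 11.11 minutes = 666.6 s; T₂ = 5.525 years = 1.74369e+08 s.
T_syn = |T₁ · T₂ / (T₁ − T₂)|.
T_syn = |666.6 · 1.74369e+08 / (666.6 − 1.74369e+08)| s ≈ 666.6 s = 11.11 minutes.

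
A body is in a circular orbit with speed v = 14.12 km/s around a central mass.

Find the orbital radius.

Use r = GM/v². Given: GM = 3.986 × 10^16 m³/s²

Convert to SI: v = 14.12 km/s = 14120 m/s.
For a circular orbit, v² = GM / r, so r = GM / v².
r = 3.986e+16 / (14120)² m ≈ 1.999e+08 m = 199.9 Mm.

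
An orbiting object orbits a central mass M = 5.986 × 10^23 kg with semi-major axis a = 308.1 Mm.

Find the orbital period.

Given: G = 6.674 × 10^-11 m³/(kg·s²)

Convert to SI: a = 308.1 Mm = 3.081e+08 m.
GM = G · M = 6.674e-11 · 5.986e+23 = 3.99506e+13 m³/s².
Kepler's third law: T = 2π √(a³ / GM).
Substituting a = 3.081e+08 m and GM = 3.99506e+13 m³/s²:
T = 2π √((3.081e+08)³ / 3.99506e+13) s
T ≈ 5.376e+06 s = 62.22 days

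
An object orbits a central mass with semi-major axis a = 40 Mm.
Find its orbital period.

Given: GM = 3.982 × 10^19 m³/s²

Convert to SI: a = 40 Mm = 4e+07 m.
Kepler's third law: T = 2π √(a³ / GM).
Substituting a = 4e+07 m and GM = 3.982e+19 m³/s²:
T = 2π √((4e+07)³ / 3.982e+19) s
T ≈ 251.9 s = 4.198 minutes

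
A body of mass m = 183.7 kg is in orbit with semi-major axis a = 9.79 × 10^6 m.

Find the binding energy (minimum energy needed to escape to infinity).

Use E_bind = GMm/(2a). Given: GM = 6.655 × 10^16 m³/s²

Total orbital energy is E = −GMm/(2a); binding energy is E_bind = −E = GMm/(2a).
E_bind = 6.655e+16 · 183.7 / (2 · 9.79e+06) J ≈ 6.244e+11 J = 624.4 GJ.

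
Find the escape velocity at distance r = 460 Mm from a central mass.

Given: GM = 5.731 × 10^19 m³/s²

Convert to SI: r = 460 Mm = 4.6e+08 m.
Escape velocity comes from setting total energy to zero: ½v² − GM/r = 0 ⇒ v_esc = √(2GM / r).
v_esc = √(2 · 5.731e+19 / 4.6e+08) m/s ≈ 4.992e+05 m/s = 499.2 km/s.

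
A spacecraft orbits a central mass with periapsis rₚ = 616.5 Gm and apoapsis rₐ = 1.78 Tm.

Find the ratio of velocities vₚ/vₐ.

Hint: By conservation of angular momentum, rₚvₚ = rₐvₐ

Convert to SI: rₚ = 616.5 Gm = 6.165e+11 m; rₐ = 1.78 Tm = 1.78e+12 m.
Conservation of angular momentum gives rₚvₚ = rₐvₐ, so vₚ/vₐ = rₐ/rₚ.
vₚ/vₐ = 1.78e+12 / 6.165e+11 ≈ 2.887.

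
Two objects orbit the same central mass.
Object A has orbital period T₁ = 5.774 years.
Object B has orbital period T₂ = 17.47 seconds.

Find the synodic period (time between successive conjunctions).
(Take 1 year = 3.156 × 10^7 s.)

Convert to SI: T₁ = 5.774 years = 1.82227e+08 s.
T_syn = |T₁ · T₂ / (T₁ − T₂)|.
T_syn = |1.82227e+08 · 17.47 / (1.82227e+08 − 17.47)| s ≈ 17.47 s = 17.47 seconds.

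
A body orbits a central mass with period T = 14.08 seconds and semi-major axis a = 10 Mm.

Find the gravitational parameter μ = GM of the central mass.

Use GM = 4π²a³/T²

Convert to SI: a = 10 Mm = 1e+07 m.
GM = 4π² · a³ / T².
GM = 4π² · (1e+07)³ / (14.08)² m³/s² ≈ 1.991e+20 m³/s² = 1.991 × 10^20 m³/s².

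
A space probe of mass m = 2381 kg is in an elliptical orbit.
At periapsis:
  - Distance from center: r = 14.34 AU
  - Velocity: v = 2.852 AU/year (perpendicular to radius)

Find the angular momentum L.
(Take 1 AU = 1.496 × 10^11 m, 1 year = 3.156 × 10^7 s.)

Convert to SI: r = 14.34 AU = 2.14526e+12 m; v = 2.852 AU/year = 13519 m/s.
Since v is perpendicular to r, L = m · v · r.
L = 2381 · 13519 · 2.14526e+12 kg·m²/s ≈ 6.905e+19 kg·m²/s.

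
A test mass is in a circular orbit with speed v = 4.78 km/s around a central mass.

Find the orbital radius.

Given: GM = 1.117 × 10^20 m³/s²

Convert to SI: v = 4.78 km/s = 4780 m/s.
For a circular orbit, v² = GM / r, so r = GM / v².
r = 1.117e+20 / (4780)² m ≈ 4.889e+12 m = 4.889 Tm.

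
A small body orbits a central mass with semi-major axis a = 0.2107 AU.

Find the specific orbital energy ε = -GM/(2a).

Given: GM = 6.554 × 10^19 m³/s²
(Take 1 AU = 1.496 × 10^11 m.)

Convert to SI: a = 0.2107 AU = 3.15207e+10 m.
ε = −GM / (2a).
ε = −6.554e+19 / (2 · 3.15207e+10) J/kg ≈ -1.04e+09 J/kg = -1.04 GJ/kg.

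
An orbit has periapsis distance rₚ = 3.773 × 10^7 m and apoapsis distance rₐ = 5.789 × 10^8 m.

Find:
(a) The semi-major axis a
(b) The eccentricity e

(a) a = (rₚ + rₐ) / 2 = (3.773e+07 + 5.789e+08) / 2 ≈ 3.083e+08 m = 3.083 × 10^8 m.
(b) e = (rₐ − rₚ) / (rₐ + rₚ) = (5.789e+08 − 3.773e+07) / (5.789e+08 + 3.773e+07) ≈ 0.8776.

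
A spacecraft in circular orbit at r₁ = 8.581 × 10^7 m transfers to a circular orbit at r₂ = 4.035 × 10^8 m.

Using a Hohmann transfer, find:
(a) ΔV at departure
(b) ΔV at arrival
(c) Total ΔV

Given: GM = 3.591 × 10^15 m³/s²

Transfer semi-major axis: a_t = (r₁ + r₂)/2 = (8.581e+07 + 4.035e+08)/2 = 2.44655e+08 m.
Circular speeds: v₁ = √(GM/r₁) = 6469.02 m/s, v₂ = √(GM/r₂) = 2983.22 m/s.
Transfer speeds (vis-viva v² = GM(2/r − 1/a_t)): v₁ᵗ = 8307.75 m/s, v₂ᵗ = 1766.76 m/s.
(a) ΔV₁ = |v₁ᵗ − v₁| ≈ 1839 m/s = 1.839 km/s.
(b) ΔV₂ = |v₂ − v₂ᵗ| ≈ 1216 m/s = 1.216 km/s.
(c) ΔV_total = ΔV₁ + ΔV₂ ≈ 3055 m/s = 3.055 km/s.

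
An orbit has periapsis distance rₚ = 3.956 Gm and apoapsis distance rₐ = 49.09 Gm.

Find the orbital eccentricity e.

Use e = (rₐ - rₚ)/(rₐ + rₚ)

Convert to SI: rₚ = 3.956 Gm = 3.956e+09 m; rₐ = 49.09 Gm = 4.909e+10 m.
e = (rₐ − rₚ) / (rₐ + rₚ).
e = (4.909e+10 − 3.956e+09) / (4.909e+10 + 3.956e+09) = 4.5134e+10 / 5.3046e+10 ≈ 0.8508.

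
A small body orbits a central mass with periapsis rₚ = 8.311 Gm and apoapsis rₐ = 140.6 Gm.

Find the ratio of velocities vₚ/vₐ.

Convert to SI: rₚ = 8.311 Gm = 8.311e+09 m; rₐ = 140.6 Gm = 1.406e+11 m.
Conservation of angular momentum gives rₚvₚ = rₐvₐ, so vₚ/vₐ = rₐ/rₚ.
vₚ/vₐ = 1.406e+11 / 8.311e+09 ≈ 16.92.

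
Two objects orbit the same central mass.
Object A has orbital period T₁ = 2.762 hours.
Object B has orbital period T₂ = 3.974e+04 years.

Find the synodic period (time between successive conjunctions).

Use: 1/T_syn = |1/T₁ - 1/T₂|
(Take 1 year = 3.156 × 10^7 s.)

Convert to SI: T₁ = 2.762 hours = 9943.2 s; T₂ = 3.974e+04 years = 1.25419e+12 s.
T_syn = |T₁ · T₂ / (T₁ − T₂)|.
T_syn = |9943.2 · 1.25419e+12 / (9943.2 − 1.25419e+12)| s ≈ 9943 s = 2.762 hours.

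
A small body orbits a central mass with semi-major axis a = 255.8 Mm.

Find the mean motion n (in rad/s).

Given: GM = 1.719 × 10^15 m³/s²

Convert to SI: a = 255.8 Mm = 2.558e+08 m.
n = √(GM / a³).
n = √(1.719e+15 / (2.558e+08)³) rad/s ≈ 1.013e-05 rad/s.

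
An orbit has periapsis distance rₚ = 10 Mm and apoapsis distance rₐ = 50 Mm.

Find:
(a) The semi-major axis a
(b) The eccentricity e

Convert to SI: rₚ = 10 Mm = 1e+07 m; rₐ = 50 Mm = 5e+07 m.
(a) a = (rₚ + rₐ) / 2 = (1e+07 + 5e+07) / 2 ≈ 3e+07 m = 30 Mm.
(b) e = (rₐ − rₚ) / (rₐ + rₚ) = (5e+07 − 1e+07) / (5e+07 + 1e+07) ≈ 0.6667.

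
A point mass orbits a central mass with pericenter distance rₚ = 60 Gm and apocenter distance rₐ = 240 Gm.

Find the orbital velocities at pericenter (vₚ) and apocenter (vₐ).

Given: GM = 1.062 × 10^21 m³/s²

Convert to SI: rₚ = 60 Gm = 6e+10 m; rₐ = 240 Gm = 2.4e+11 m.
Use the vis-viva equation v² = GM(2/r − 1/a) with a = (rₚ + rₐ)/2 = (6e+10 + 2.4e+11)/2 = 1.5e+11 m.
vₚ = √(GM · (2/rₚ − 1/a)) = √(1.062e+21 · (2/6e+10 − 1/1.5e+11)) m/s ≈ 1.683e+05 m/s = 168.3 km/s.
vₐ = √(GM · (2/rₐ − 1/a)) = √(1.062e+21 · (2/2.4e+11 − 1/1.5e+11)) m/s ≈ 4.207e+04 m/s = 42.07 km/s.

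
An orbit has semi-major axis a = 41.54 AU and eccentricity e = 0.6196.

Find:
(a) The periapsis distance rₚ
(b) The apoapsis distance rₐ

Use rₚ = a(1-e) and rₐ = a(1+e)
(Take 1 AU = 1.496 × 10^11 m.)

Convert to SI: a = 41.54 AU = 6.21438e+12 m.
(a) rₚ = a(1 − e) = 6.21438e+12 · (1 − 0.6196) = 6.21438e+12 · 0.3804 ≈ 2.364e+12 m = 15.8 AU.
(b) rₐ = a(1 + e) = 6.21438e+12 · (1 + 0.6196) = 6.21438e+12 · 1.6196 ≈ 1.006e+13 m = 67.28 AU.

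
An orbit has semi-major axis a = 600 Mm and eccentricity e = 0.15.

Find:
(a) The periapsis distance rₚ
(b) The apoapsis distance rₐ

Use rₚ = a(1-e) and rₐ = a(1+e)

Convert to SI: a = 600 Mm = 6e+08 m.
(a) rₚ = a(1 − e) = 6e+08 · (1 − 0.15) = 6e+08 · 0.85 ≈ 5.1e+08 m = 510 Mm.
(b) rₐ = a(1 + e) = 6e+08 · (1 + 0.15) = 6e+08 · 1.15 ≈ 6.9e+08 m = 690 Mm.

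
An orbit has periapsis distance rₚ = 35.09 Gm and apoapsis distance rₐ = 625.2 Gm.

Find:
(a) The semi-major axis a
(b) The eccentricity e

Convert to SI: rₚ = 35.09 Gm = 3.509e+10 m; rₐ = 625.2 Gm = 6.252e+11 m.
(a) a = (rₚ + rₐ) / 2 = (3.509e+10 + 6.252e+11) / 2 ≈ 3.301e+11 m = 330.1 Gm.
(b) e = (rₐ − rₚ) / (rₐ + rₚ) = (6.252e+11 − 3.509e+10) / (6.252e+11 + 3.509e+10) ≈ 0.8937.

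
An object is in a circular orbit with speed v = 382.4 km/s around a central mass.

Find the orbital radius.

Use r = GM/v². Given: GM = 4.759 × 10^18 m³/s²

Convert to SI: v = 382.4 km/s = 382400 m/s.
For a circular orbit, v² = GM / r, so r = GM / v².
r = 4.759e+18 / (382400)² m ≈ 3.254e+07 m = 32.54 Mm.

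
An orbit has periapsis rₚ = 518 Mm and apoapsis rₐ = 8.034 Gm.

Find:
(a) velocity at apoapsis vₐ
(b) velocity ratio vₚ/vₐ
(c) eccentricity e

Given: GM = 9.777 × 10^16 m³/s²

Convert to SI: rₚ = 518 Mm = 5.18e+08 m; rₐ = 8.034 Gm = 8.034e+09 m.
(a) With a = (rₚ + rₐ)/2 = 4.276e+09 m, vₐ = √(GM (2/rₐ − 1/a)) = √(9.777e+16 · (2/8.034e+09 − 1/4.276e+09)) m/s ≈ 1214 m/s
(b) Conservation of angular momentum (rₚvₚ = rₐvₐ) gives vₚ/vₐ = rₐ/rₚ = 8.034e+09/5.18e+08 ≈ 15.51
(c) e = (rₐ − rₚ)/(rₐ + rₚ) = (8.034e+09 − 5.18e+08)/(8.034e+09 + 5.18e+08) ≈ 0.8789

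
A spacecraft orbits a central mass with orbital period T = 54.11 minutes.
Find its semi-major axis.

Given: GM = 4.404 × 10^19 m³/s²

Convert to SI: T = 54.11 minutes = 3246.6 s.
Invert Kepler's third law: a = (GM · T² / (4π²))^(1/3).
Substituting T = 3246.6 s and GM = 4.404e+19 m³/s²:
a = (4.404e+19 · (3246.6)² / (4π²))^(1/3) m
a ≈ 2.274e+08 m = 227.4 Mm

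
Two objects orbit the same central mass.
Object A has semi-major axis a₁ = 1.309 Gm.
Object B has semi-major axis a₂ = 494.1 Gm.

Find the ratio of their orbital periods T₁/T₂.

Convert to SI: a₁ = 1.309 Gm = 1.309e+09 m; a₂ = 494.1 Gm = 4.941e+11 m.
From Kepler's third law, (T₁/T₂)² = (a₁/a₂)³, so T₁/T₂ = (a₁/a₂)^(3/2).
a₁/a₂ = 1.309e+09 / 4.941e+11 = 0.00264926.
T₁/T₂ = (0.00264926)^(3/2) ≈ 0.0001364.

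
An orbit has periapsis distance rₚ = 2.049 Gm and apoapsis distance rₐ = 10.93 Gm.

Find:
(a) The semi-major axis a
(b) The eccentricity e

Convert to SI: rₚ = 2.049 Gm = 2.049e+09 m; rₐ = 10.93 Gm = 1.093e+10 m.
(a) a = (rₚ + rₐ) / 2 = (2.049e+09 + 1.093e+10) / 2 ≈ 6.49e+09 m = 6.489 Gm.
(b) e = (rₐ − rₚ) / (rₐ + rₚ) = (1.093e+10 − 2.049e+09) / (1.093e+10 + 2.049e+09) ≈ 0.6843.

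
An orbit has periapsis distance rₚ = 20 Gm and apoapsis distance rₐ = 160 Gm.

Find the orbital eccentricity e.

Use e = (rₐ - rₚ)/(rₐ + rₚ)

Convert to SI: rₚ = 20 Gm = 2e+10 m; rₐ = 160 Gm = 1.6e+11 m.
e = (rₐ − rₚ) / (rₐ + rₚ).
e = (1.6e+11 − 2e+10) / (1.6e+11 + 2e+10) = 1.4e+11 / 1.8e+11 ≈ 0.7778.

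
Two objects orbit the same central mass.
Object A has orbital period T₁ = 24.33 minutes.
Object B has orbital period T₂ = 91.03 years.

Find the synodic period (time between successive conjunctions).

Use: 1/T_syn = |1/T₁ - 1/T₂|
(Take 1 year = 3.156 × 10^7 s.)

Convert to SI: T₁ = 24.33 minutes = 1459.8 s; T₂ = 91.03 years = 2.87291e+09 s.
T_syn = |T₁ · T₂ / (T₁ − T₂)|.
T_syn = |1459.8 · 2.87291e+09 / (1459.8 − 2.87291e+09)| s ≈ 1460 s = 24.33 minutes.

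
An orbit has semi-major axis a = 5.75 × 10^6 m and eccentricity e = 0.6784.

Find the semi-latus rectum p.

p = a (1 − e²).
p = 5.75e+06 · (1 − (0.6784)²) = 5.75e+06 · 0.539773 ≈ 3.104e+06 m = 3.104 × 10^6 m.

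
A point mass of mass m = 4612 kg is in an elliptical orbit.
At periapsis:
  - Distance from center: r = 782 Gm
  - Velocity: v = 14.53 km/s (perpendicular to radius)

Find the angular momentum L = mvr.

Convert to SI: r = 782 Gm = 7.82e+11 m; v = 14.53 km/s = 14530 m/s.
Since v is perpendicular to r, L = m · v · r.
L = 4612 · 14530 · 7.82e+11 kg·m²/s ≈ 5.24e+19 kg·m²/s.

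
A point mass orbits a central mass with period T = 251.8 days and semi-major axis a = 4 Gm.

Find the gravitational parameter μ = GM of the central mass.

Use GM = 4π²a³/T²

Convert to SI: T = 251.8 days = 2.17555e+07 s; a = 4 Gm = 4e+09 m.
GM = 4π² · a³ / T².
GM = 4π² · (4e+09)³ / (2.17555e+07)² m³/s² ≈ 5.338e+15 m³/s² = 5.338 × 10^15 m³/s².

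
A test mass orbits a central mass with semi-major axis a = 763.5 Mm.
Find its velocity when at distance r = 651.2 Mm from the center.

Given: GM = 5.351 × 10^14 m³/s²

Convert to SI: a = 763.5 Mm = 7.635e+08 m; r = 651.2 Mm = 6.512e+08 m.
Vis-viva: v = √(GM · (2/r − 1/a)).
2/r − 1/a = 2/6.512e+08 − 1/7.635e+08 = 1.7615e-09 m⁻¹.
v = √(5.351e+14 · 1.7615e-09) m/s ≈ 970.9 m/s = 970.9 m/s.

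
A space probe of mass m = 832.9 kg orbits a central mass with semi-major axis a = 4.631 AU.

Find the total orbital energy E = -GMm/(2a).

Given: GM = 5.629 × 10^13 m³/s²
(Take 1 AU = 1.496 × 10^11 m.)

Convert to SI: a = 4.631 AU = 6.92798e+11 m.
E = −GMm / (2a).
E = −5.629e+13 · 832.9 / (2 · 6.92798e+11) J ≈ -3.384e+04 J = -33.84 kJ.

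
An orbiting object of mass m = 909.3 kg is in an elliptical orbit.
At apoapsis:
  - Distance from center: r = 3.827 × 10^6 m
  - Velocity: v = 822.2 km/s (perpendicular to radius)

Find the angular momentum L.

Convert to SI: v = 822.2 km/s = 822200 m/s.
Since v is perpendicular to r, L = m · v · r.
L = 909.3 · 822200 · 3.827e+06 kg·m²/s ≈ 2.861e+15 kg·m²/s.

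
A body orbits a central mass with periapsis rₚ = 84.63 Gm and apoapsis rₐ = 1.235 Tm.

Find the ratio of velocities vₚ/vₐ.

Convert to SI: rₚ = 84.63 Gm = 8.463e+10 m; rₐ = 1.235 Tm = 1.235e+12 m.
Conservation of angular momentum gives rₚvₚ = rₐvₐ, so vₚ/vₐ = rₐ/rₚ.
vₚ/vₐ = 1.235e+12 / 8.463e+10 ≈ 14.59.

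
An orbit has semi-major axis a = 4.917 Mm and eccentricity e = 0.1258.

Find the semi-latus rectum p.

Convert to SI: a = 4.917 Mm = 4.917e+06 m.
p = a (1 − e²).
p = 4.917e+06 · (1 − (0.1258)²) = 4.917e+06 · 0.984174 ≈ 4.839e+06 m = 4.839 Mm.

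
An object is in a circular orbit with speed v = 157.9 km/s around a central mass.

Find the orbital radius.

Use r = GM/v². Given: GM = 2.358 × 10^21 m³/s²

Convert to SI: v = 157.9 km/s = 157900 m/s.
For a circular orbit, v² = GM / r, so r = GM / v².
r = 2.358e+21 / (157900)² m ≈ 9.458e+10 m = 9.458 × 10^10 m.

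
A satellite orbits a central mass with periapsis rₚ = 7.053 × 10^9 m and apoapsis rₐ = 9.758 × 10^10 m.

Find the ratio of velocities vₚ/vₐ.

Conservation of angular momentum gives rₚvₚ = rₐvₐ, so vₚ/vₐ = rₐ/rₚ.
vₚ/vₐ = 9.758e+10 / 7.053e+09 ≈ 13.84.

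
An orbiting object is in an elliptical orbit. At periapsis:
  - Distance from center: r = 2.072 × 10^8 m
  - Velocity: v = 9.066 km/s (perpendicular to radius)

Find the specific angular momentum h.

Convert to SI: v = 9.066 km/s = 9066 m/s.
With v perpendicular to r, h = r · v.
h = 2.072e+08 · 9066 m²/s ≈ 1.878e+12 m²/s.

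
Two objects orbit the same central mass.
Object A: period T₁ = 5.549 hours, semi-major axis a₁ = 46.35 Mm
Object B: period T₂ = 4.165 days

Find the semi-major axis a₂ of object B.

Convert to SI: T₁ = 5.549 hours = 19976.4 s; a₁ = 46.35 Mm = 4.635e+07 m; T₂ = 4.165 days = 359856 s.
Kepler's third law: (T₁/T₂)² = (a₁/a₂)³ ⇒ a₂ = a₁ · (T₂/T₁)^(2/3).
T₂/T₁ = 359856 / 19976.4 = 18.0141.
a₂ = 4.635e+07 · (18.0141)^(2/3) m ≈ 3.185e+08 m = 318.5 Mm.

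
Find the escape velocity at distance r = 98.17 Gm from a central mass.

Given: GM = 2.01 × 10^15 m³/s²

Convert to SI: r = 98.17 Gm = 9.817e+10 m.
Escape velocity comes from setting total energy to zero: ½v² − GM/r = 0 ⇒ v_esc = √(2GM / r).
v_esc = √(2 · 2.01e+15 / 9.817e+10) m/s ≈ 202.4 m/s = 202.4 m/s.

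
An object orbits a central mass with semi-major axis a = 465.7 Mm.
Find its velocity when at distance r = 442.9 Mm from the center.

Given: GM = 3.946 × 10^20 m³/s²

Convert to SI: a = 465.7 Mm = 4.657e+08 m; r = 442.9 Mm = 4.429e+08 m.
Vis-viva: v = √(GM · (2/r − 1/a)).
2/r − 1/a = 2/4.429e+08 − 1/4.657e+08 = 2.36839e-09 m⁻¹.
v = √(3.946e+20 · 2.36839e-09) m/s ≈ 9.667e+05 m/s = 966.7 km/s.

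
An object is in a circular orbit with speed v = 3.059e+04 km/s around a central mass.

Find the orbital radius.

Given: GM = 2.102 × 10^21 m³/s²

Convert to SI: v = 3.059e+04 km/s = 3.059e+07 m/s.
For a circular orbit, v² = GM / r, so r = GM / v².
r = 2.102e+21 / (3.059e+07)² m ≈ 2.246e+06 m = 2.246 × 10^6 m.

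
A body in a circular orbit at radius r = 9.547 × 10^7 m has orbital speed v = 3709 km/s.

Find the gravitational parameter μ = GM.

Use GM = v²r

Convert to SI: v = 3709 km/s = 3.709e+06 m/s.
For a circular orbit v² = GM/r, so GM = v² · r.
GM = (3.709e+06)² · 9.547e+07 m³/s² ≈ 1.313e+21 m³/s² = 1.313 × 10^21 m³/s².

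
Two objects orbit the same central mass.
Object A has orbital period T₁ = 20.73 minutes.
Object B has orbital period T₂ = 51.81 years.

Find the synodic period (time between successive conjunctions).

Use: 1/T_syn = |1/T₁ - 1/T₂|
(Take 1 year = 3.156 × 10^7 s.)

Convert to SI: T₁ = 20.73 minutes = 1243.8 s; T₂ = 51.81 years = 1.63512e+09 s.
T_syn = |T₁ · T₂ / (T₁ − T₂)|.
T_syn = |1243.8 · 1.63512e+09 / (1243.8 − 1.63512e+09)| s ≈ 1244 s = 20.73 minutes.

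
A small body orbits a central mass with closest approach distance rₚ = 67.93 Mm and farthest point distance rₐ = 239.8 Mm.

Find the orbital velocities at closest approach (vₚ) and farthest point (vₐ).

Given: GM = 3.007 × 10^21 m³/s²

Convert to SI: rₚ = 67.93 Mm = 6.793e+07 m; rₐ = 239.8 Mm = 2.398e+08 m.
Use the vis-viva equation v² = GM(2/r − 1/a) with a = (rₚ + rₐ)/2 = (6.793e+07 + 2.398e+08)/2 = 1.53865e+08 m.
vₚ = √(GM · (2/rₚ − 1/a)) = √(3.007e+21 · (2/6.793e+07 − 1/1.53865e+08)) m/s ≈ 8.306e+06 m/s = 8306 km/s.
vₐ = √(GM · (2/rₐ − 1/a)) = √(3.007e+21 · (2/2.398e+08 − 1/1.53865e+08)) m/s ≈ 2.353e+06 m/s = 2353 km/s.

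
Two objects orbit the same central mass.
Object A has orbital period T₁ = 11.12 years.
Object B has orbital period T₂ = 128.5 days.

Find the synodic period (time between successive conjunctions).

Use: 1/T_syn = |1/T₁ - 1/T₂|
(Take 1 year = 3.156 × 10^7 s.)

Convert to SI: T₁ = 11.12 years = 3.50947e+08 s; T₂ = 128.5 days = 1.11024e+07 s.
T_syn = |T₁ · T₂ / (T₁ − T₂)|.
T_syn = |3.50947e+08 · 1.11024e+07 / (3.50947e+08 − 1.11024e+07)| s ≈ 1.147e+07 s = 132.7 days.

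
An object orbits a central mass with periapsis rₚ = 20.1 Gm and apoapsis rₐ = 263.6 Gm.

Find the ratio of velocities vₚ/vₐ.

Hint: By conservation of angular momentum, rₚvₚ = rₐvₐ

Convert to SI: rₚ = 20.1 Gm = 2.01e+10 m; rₐ = 263.6 Gm = 2.636e+11 m.
Conservation of angular momentum gives rₚvₚ = rₐvₐ, so vₚ/vₐ = rₐ/rₚ.
vₚ/vₐ = 2.636e+11 / 2.01e+10 ≈ 13.11.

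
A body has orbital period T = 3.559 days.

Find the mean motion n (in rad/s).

Convert to SI: T = 3.559 days = 307498 s.
n = 2π / T.
n = 2π / 307498 s ≈ 2.043e-05 rad/s.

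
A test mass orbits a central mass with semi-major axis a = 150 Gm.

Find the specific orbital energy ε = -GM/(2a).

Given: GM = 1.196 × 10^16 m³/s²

Convert to SI: a = 150 Gm = 1.5e+11 m.
ε = −GM / (2a).
ε = −1.196e+16 / (2 · 1.5e+11) J/kg ≈ -3.987e+04 J/kg = -39.87 kJ/kg.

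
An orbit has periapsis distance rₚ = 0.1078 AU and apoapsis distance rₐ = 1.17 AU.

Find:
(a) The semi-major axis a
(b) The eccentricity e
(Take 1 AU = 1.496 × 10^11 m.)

Convert to SI: rₚ = 0.1078 AU = 1.61269e+10 m; rₐ = 1.17 AU = 1.75032e+11 m.
(a) a = (rₚ + rₐ) / 2 = (1.61269e+10 + 1.75032e+11) / 2 ≈ 9.558e+10 m = 0.6389 AU.
(b) e = (rₐ − rₚ) / (rₐ + rₚ) = (1.75032e+11 − 1.61269e+10) / (1.75032e+11 + 1.61269e+10) ≈ 0.8313.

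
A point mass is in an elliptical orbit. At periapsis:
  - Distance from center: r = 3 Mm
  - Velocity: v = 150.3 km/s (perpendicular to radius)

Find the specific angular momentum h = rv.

Convert to SI: r = 3 Mm = 3e+06 m; v = 150.3 km/s = 150300 m/s.
With v perpendicular to r, h = r · v.
h = 3e+06 · 150300 m²/s ≈ 4.509e+11 m²/s.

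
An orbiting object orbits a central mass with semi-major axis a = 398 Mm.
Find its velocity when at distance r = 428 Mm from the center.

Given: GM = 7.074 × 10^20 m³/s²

Convert to SI: a = 398 Mm = 3.98e+08 m; r = 428 Mm = 4.28e+08 m.
Vis-viva: v = √(GM · (2/r − 1/a)).
2/r − 1/a = 2/4.28e+08 − 1/3.98e+08 = 2.16033e-09 m⁻¹.
v = √(7.074e+20 · 2.16033e-09) m/s ≈ 1.236e+06 m/s = 1236 km/s.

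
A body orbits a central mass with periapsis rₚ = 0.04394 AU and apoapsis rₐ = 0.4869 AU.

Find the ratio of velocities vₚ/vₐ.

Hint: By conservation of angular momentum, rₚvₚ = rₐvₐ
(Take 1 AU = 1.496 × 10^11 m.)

Convert to SI: rₚ = 0.04394 AU = 6.57342e+09 m; rₐ = 0.4869 AU = 7.28402e+10 m.
Conservation of angular momentum gives rₚvₚ = rₐvₐ, so vₚ/vₐ = rₐ/rₚ.
vₚ/vₐ = 7.28402e+10 / 6.57342e+09 ≈ 11.08.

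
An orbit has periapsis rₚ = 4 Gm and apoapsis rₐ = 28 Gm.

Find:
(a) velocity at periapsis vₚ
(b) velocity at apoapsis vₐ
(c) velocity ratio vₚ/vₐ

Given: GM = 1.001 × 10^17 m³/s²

Convert to SI: rₚ = 4 Gm = 4e+09 m; rₐ = 28 Gm = 2.8e+10 m.
(a) With a = (rₚ + rₐ)/2 = 1.6e+10 m, vₚ = √(GM (2/rₚ − 1/a)) = √(1.001e+17 · (2/4e+09 − 1/1.6e+10)) m/s ≈ 6618 m/s
(b) With a = (rₚ + rₐ)/2 = 1.6e+10 m, vₐ = √(GM (2/rₐ − 1/a)) = √(1.001e+17 · (2/2.8e+10 − 1/1.6e+10)) m/s ≈ 945.4 m/s
(c) Conservation of angular momentum (rₚvₚ = rₐvₐ) gives vₚ/vₐ = rₐ/rₚ = 2.8e+10/4e+09 ≈ 7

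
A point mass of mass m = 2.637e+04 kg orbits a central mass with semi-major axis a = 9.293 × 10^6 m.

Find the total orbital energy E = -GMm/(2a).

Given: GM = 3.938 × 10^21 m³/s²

E = −GMm / (2a).
E = −3.938e+21 · 2.637e+04 / (2 · 9.293e+06) J ≈ -5.587e+18 J = -5.587 EJ.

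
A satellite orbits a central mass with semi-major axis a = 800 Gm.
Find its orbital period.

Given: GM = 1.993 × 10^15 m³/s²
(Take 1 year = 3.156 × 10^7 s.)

Convert to SI: a = 800 Gm = 8e+11 m.
Kepler's third law: T = 2π √(a³ / GM).
Substituting a = 8e+11 m and GM = 1.993e+15 m³/s²:
T = 2π √((8e+11)³ / 1.993e+15) s
T ≈ 1.007e+11 s = 3191 years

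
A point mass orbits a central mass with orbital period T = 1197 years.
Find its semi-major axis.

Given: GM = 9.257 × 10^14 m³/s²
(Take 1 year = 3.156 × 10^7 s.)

Convert to SI: T = 1197 years = 3.77773e+10 s.
Invert Kepler's third law: a = (GM · T² / (4π²))^(1/3).
Substituting T = 3.77773e+10 s and GM = 9.257e+14 m³/s²:
a = (9.257e+14 · (3.77773e+10)² / (4π²))^(1/3) m
a ≈ 3.222e+11 m = 322.2 Gm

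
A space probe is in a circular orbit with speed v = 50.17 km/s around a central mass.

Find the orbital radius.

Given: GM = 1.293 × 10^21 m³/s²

Convert to SI: v = 50.17 km/s = 50170 m/s.
For a circular orbit, v² = GM / r, so r = GM / v².
r = 1.293e+21 / (50170)² m ≈ 5.137e+11 m = 513.7 Gm.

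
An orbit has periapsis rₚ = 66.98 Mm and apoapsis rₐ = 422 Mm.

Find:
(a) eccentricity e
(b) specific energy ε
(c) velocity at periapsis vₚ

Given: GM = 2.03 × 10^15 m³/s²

Convert to SI: rₚ = 66.98 Mm = 6.698e+07 m; rₐ = 422 Mm = 4.22e+08 m.
(a) e = (rₐ − rₚ)/(rₐ + rₚ) = (4.22e+08 − 6.698e+07)/(4.22e+08 + 6.698e+07) ≈ 0.726
(b) With a = (rₚ + rₐ)/2 = 2.4449e+08 m, ε = −GM/(2a) = −2.03e+15/(2 · 2.4449e+08) J/kg ≈ -4.151e+06 J/kg
(c) With a = (rₚ + rₐ)/2 = 2.4449e+08 m, vₚ = √(GM (2/rₚ − 1/a)) = √(2.03e+15 · (2/6.698e+07 − 1/2.4449e+08)) m/s ≈ 7233 m/s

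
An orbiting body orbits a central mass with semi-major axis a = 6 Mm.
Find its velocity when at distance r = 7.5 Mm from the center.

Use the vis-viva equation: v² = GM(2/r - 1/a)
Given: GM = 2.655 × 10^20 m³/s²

Convert to SI: a = 6 Mm = 6e+06 m; r = 7.5 Mm = 7.5e+06 m.
Vis-viva: v = √(GM · (2/r − 1/a)).
2/r − 1/a = 2/7.5e+06 − 1/6e+06 = 1e-07 m⁻¹.
v = √(2.655e+20 · 1e-07) m/s ≈ 5.153e+06 m/s = 5153 km/s.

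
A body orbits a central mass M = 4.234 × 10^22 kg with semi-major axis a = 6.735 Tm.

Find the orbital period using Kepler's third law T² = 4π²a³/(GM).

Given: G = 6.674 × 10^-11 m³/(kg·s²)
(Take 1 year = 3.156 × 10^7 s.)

Convert to SI: a = 6.735 Tm = 6.735e+12 m.
GM = G · M = 6.674e-11 · 4.234e+22 = 2.82577e+12 m³/s².
Kepler's third law: T = 2π √(a³ / GM).
Substituting a = 6.735e+12 m and GM = 2.82577e+12 m³/s²:
T = 2π √((6.735e+12)³ / 2.82577e+12) s
T ≈ 6.533e+13 s = 2.07e+06 years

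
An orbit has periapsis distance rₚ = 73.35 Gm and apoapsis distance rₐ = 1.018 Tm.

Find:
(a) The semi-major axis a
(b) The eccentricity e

Convert to SI: rₚ = 73.35 Gm = 7.335e+10 m; rₐ = 1.018 Tm = 1.018e+12 m.
(a) a = (rₚ + rₐ) / 2 = (7.335e+10 + 1.018e+12) / 2 ≈ 5.457e+11 m = 545.7 Gm.
(b) e = (rₐ − rₚ) / (rₐ + rₚ) = (1.018e+12 − 7.335e+10) / (1.018e+12 + 7.335e+10) ≈ 0.8656.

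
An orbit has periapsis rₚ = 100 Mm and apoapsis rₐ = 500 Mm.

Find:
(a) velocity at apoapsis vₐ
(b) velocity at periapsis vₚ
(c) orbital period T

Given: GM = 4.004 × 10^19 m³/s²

Convert to SI: rₚ = 100 Mm = 1e+08 m; rₐ = 500 Mm = 5e+08 m.
(a) With a = (rₚ + rₐ)/2 = 3e+08 m, vₐ = √(GM (2/rₐ − 1/a)) = √(4.004e+19 · (2/5e+08 − 1/3e+08)) m/s ≈ 1.634e+05 m/s
(b) With a = (rₚ + rₐ)/2 = 3e+08 m, vₚ = √(GM (2/rₚ − 1/a)) = √(4.004e+19 · (2/1e+08 − 1/3e+08)) m/s ≈ 8.169e+05 m/s
(c) With a = (rₚ + rₐ)/2 = 3e+08 m, T = 2π √(a³/GM) = 2π √((3e+08)³/4.004e+19) s ≈ 5160 s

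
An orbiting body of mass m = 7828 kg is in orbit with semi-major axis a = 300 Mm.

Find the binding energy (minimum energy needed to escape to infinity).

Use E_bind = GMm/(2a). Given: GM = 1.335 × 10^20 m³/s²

Convert to SI: a = 300 Mm = 3e+08 m.
Total orbital energy is E = −GMm/(2a); binding energy is E_bind = −E = GMm/(2a).
E_bind = 1.335e+20 · 7828 / (2 · 3e+08) J ≈ 1.742e+15 J = 1.742 PJ.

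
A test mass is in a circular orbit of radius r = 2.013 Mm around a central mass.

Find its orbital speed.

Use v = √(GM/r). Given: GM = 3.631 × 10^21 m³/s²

Convert to SI: r = 2.013 Mm = 2.013e+06 m.
For a circular orbit, gravity supplies the centripetal force, so v = √(GM / r).
v = √(3.631e+21 / 2.013e+06) m/s ≈ 4.247e+07 m/s = 4.247e+04 km/s.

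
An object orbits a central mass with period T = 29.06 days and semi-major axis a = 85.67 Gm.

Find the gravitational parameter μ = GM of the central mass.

Convert to SI: T = 29.06 days = 2.51078e+06 s; a = 85.67 Gm = 8.567e+10 m.
GM = 4π² · a³ / T².
GM = 4π² · (8.567e+10)³ / (2.51078e+06)² m³/s² ≈ 3.938e+21 m³/s² = 3.938 × 10^21 m³/s².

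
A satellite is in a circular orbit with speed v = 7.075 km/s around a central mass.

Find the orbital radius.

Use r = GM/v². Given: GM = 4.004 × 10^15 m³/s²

Convert to SI: v = 7.075 km/s = 7075 m/s.
For a circular orbit, v² = GM / r, so r = GM / v².
r = 4.004e+15 / (7075)² m ≈ 7.999e+07 m = 79.99 Mm.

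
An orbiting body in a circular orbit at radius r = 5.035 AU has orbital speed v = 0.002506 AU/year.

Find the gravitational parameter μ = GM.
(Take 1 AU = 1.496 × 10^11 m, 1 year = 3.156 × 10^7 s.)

Convert to SI: r = 5.035 AU = 7.53236e+11 m; v = 0.002506 AU/year = 11.8789 m/s.
For a circular orbit v² = GM/r, so GM = v² · r.
GM = (11.8789)² · 7.53236e+11 m³/s² ≈ 1.063e+14 m³/s² = 1.063 × 10^14 m³/s².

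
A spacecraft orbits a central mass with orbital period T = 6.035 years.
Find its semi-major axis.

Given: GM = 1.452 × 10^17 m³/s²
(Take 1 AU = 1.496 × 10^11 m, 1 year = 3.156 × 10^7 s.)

Convert to SI: T = 6.035 years = 1.90465e+08 s.
Invert Kepler's third law: a = (GM · T² / (4π²))^(1/3).
Substituting T = 1.90465e+08 s and GM = 1.452e+17 m³/s²:
a = (1.452e+17 · (1.90465e+08)² / (4π²))^(1/3) m
a ≈ 5.11e+10 m = 0.3416 AU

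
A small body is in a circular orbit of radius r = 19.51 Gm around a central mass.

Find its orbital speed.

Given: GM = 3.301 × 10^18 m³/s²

Convert to SI: r = 19.51 Gm = 1.951e+10 m.
For a circular orbit, gravity supplies the centripetal force, so v = √(GM / r).
v = √(3.301e+18 / 1.951e+10) m/s ≈ 1.301e+04 m/s = 13.01 km/s.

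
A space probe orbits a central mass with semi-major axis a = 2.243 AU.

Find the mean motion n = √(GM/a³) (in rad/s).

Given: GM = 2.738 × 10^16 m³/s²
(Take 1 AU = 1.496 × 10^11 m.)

Convert to SI: a = 2.243 AU = 3.35553e+11 m.
n = √(GM / a³).
n = √(2.738e+16 / (3.35553e+11)³) rad/s ≈ 8.513e-10 rad/s.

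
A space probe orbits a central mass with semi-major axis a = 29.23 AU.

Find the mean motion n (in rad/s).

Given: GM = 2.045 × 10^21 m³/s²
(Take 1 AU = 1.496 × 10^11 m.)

Convert to SI: a = 29.23 AU = 4.37281e+12 m.
n = √(GM / a³).
n = √(2.045e+21 / (4.37281e+12)³) rad/s ≈ 4.945e-09 rad/s.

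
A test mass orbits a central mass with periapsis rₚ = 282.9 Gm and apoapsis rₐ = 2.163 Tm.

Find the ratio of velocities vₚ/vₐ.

Convert to SI: rₚ = 282.9 Gm = 2.829e+11 m; rₐ = 2.163 Tm = 2.163e+12 m.
Conservation of angular momentum gives rₚvₚ = rₐvₐ, so vₚ/vₐ = rₐ/rₚ.
vₚ/vₐ = 2.163e+12 / 2.829e+11 ≈ 7.646.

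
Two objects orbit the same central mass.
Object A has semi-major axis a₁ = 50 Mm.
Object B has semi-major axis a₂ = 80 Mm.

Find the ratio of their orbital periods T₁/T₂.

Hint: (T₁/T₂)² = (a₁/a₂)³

Convert to SI: a₁ = 50 Mm = 5e+07 m; a₂ = 80 Mm = 8e+07 m.
From Kepler's third law, (T₁/T₂)² = (a₁/a₂)³, so T₁/T₂ = (a₁/a₂)^(3/2).
a₁/a₂ = 5e+07 / 8e+07 = 0.625.
T₁/T₂ = (0.625)^(3/2) ≈ 0.4941.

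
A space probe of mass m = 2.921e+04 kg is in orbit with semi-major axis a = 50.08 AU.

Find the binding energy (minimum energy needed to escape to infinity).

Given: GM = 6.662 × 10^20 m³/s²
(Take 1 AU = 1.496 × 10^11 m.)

Convert to SI: a = 50.08 AU = 7.49197e+12 m.
Total orbital energy is E = −GMm/(2a); binding energy is E_bind = −E = GMm/(2a).
E_bind = 6.662e+20 · 2.921e+04 / (2 · 7.49197e+12) J ≈ 1.299e+12 J = 1.299 TJ.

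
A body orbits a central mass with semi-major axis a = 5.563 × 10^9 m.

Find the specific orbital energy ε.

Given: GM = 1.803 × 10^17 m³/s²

ε = −GM / (2a).
ε = −1.803e+17 / (2 · 5.563e+09) J/kg ≈ -1.621e+07 J/kg = -16.21 MJ/kg.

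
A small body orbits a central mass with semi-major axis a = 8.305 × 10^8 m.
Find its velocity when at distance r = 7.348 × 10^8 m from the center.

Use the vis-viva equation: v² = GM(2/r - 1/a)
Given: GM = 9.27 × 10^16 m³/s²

Vis-viva: v = √(GM · (2/r − 1/a)).
2/r − 1/a = 2/7.348e+08 − 1/8.305e+08 = 1.51774e-09 m⁻¹.
v = √(9.27e+16 · 1.51774e-09) m/s ≈ 1.186e+04 m/s = 11.86 km/s.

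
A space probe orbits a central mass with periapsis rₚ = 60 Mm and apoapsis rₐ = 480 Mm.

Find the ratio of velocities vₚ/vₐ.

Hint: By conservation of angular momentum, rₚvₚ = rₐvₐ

Convert to SI: rₚ = 60 Mm = 6e+07 m; rₐ = 480 Mm = 4.8e+08 m.
Conservation of angular momentum gives rₚvₚ = rₐvₐ, so vₚ/vₐ = rₐ/rₚ.
vₚ/vₐ = 4.8e+08 / 6e+07 ≈ 8.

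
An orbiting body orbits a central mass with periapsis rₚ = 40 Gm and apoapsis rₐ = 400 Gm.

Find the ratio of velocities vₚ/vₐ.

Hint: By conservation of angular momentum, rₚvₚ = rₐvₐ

Convert to SI: rₚ = 40 Gm = 4e+10 m; rₐ = 400 Gm = 4e+11 m.
Conservation of angular momentum gives rₚvₚ = rₐvₐ, so vₚ/vₐ = rₐ/rₚ.
vₚ/vₐ = 4e+11 / 4e+10 ≈ 10.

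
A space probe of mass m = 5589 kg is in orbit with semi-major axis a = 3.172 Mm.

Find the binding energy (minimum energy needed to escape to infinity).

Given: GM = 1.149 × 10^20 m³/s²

Convert to SI: a = 3.172 Mm = 3.172e+06 m.
Total orbital energy is E = −GMm/(2a); binding energy is E_bind = −E = GMm/(2a).
E_bind = 1.149e+20 · 5589 / (2 · 3.172e+06) J ≈ 1.012e+17 J = 101.2 PJ.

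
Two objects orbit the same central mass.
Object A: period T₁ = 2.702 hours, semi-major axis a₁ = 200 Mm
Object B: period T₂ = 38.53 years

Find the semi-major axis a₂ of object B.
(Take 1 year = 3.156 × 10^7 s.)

Convert to SI: T₁ = 2.702 hours = 9727.2 s; a₁ = 200 Mm = 2e+08 m; T₂ = 38.53 years = 1.21601e+09 s.
Kepler's third law: (T₁/T₂)² = (a₁/a₂)³ ⇒ a₂ = a₁ · (T₂/T₁)^(2/3).
T₂/T₁ = 1.21601e+09 / 9727.2 = 125011.
a₂ = 2e+08 · (125011)^(2/3) m ≈ 5e+11 m = 500 Gm.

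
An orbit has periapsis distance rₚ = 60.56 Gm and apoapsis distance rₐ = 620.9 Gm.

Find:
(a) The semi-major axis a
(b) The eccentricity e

Convert to SI: rₚ = 60.56 Gm = 6.056e+10 m; rₐ = 620.9 Gm = 6.209e+11 m.
(a) a = (rₚ + rₐ) / 2 = (6.056e+10 + 6.209e+11) / 2 ≈ 3.407e+11 m = 340.7 Gm.
(b) e = (rₐ − rₚ) / (rₐ + rₚ) = (6.209e+11 − 6.056e+10) / (6.209e+11 + 6.056e+10) ≈ 0.8223.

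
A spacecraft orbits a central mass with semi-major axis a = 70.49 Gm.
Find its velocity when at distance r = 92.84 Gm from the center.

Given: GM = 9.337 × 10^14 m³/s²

Convert to SI: a = 70.49 Gm = 7.049e+10 m; r = 92.84 Gm = 9.284e+10 m.
Vis-viva: v = √(GM · (2/r − 1/a)).
2/r − 1/a = 2/9.284e+10 − 1/7.049e+10 = 7.35603e-12 m⁻¹.
v = √(9.337e+14 · 7.35603e-12) m/s ≈ 82.88 m/s = 82.88 m/s.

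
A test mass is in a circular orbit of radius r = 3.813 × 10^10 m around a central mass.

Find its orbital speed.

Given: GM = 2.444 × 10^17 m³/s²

For a circular orbit, gravity supplies the centripetal force, so v = √(GM / r).
v = √(2.444e+17 / 3.813e+10) m/s ≈ 2532 m/s = 2.532 km/s.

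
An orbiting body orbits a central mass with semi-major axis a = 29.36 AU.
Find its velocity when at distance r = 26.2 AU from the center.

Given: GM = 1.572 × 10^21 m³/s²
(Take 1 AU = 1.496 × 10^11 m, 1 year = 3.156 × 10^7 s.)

Convert to SI: a = 29.36 AU = 4.39226e+12 m; r = 26.2 AU = 3.91952e+12 m.
Vis-viva: v = √(GM · (2/r − 1/a)).
2/r − 1/a = 2/3.91952e+12 − 1/4.39226e+12 = 2.82593e-13 m⁻¹.
v = √(1.572e+21 · 2.82593e-13) m/s ≈ 2.108e+04 m/s = 4.446 AU/year.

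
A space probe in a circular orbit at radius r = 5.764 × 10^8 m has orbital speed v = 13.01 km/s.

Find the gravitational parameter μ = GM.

Convert to SI: v = 13.01 km/s = 13010 m/s.
For a circular orbit v² = GM/r, so GM = v² · r.
GM = (13010)² · 5.764e+08 m³/s² ≈ 9.756e+16 m³/s² = 9.756 × 10^16 m³/s².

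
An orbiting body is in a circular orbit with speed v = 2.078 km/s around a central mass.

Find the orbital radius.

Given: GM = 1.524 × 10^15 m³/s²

Convert to SI: v = 2.078 km/s = 2078 m/s.
For a circular orbit, v² = GM / r, so r = GM / v².
r = 1.524e+15 / (2078)² m ≈ 3.529e+08 m = 352.9 Mm.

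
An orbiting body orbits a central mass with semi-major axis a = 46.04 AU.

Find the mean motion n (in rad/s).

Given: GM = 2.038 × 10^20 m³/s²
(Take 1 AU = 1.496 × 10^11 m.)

Convert to SI: a = 46.04 AU = 6.88758e+12 m.
n = √(GM / a³).
n = √(2.038e+20 / (6.88758e+12)³) rad/s ≈ 7.898e-10 rad/s.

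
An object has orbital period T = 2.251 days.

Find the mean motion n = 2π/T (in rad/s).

Convert to SI: T = 2.251 days = 194486 s.
n = 2π / T.
n = 2π / 194486 s ≈ 3.231e-05 rad/s.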